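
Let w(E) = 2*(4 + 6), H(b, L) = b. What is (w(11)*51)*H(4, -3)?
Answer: 4080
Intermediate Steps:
w(E) = 20 (w(E) = 2*10 = 20)
(w(11)*51)*H(4, -3) = (20*51)*4 = 1020*4 = 4080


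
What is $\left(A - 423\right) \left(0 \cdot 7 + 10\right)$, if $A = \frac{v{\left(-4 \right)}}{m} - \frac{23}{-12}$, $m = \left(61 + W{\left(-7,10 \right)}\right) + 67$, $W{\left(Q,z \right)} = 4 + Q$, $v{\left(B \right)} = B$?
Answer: $- \frac{631673}{150} \approx -4211.2$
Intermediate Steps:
$m = 125$ ($m = \left(61 + \left(4 - 7\right)\right) + 67 = \left(61 - 3\right) + 67 = 58 + 67 = 125$)
$A = \frac{2827}{1500}$ ($A = - \frac{4}{125} - \frac{23}{-12} = \left(-4\right) \frac{1}{125} - - \frac{23}{12} = - \frac{4}{125} + \frac{23}{12} = \frac{2827}{1500} \approx 1.8847$)
$\left(A - 423\right) \left(0 \cdot 7 + 10\right) = \left(\frac{2827}{1500} - 423\right) \left(0 \cdot 7 + 10\right) = - \frac{631673 \left(0 + 10\right)}{1500} = \left(- \frac{631673}{1500}\right) 10 = - \frac{631673}{150}$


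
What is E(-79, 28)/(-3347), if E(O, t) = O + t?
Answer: 51/3347 ≈ 0.015238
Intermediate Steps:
E(-79, 28)/(-3347) = (-79 + 28)/(-3347) = -51*(-1/3347) = 51/3347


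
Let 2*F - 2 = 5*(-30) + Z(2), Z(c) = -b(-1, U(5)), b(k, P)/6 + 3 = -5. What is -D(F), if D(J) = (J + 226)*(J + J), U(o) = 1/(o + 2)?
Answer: 17600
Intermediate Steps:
U(o) = 1/(2 + o)
b(k, P) = -48 (b(k, P) = -18 + 6*(-5) = -18 - 30 = -48)
Z(c) = 48 (Z(c) = -1*(-48) = 48)
F = -50 (F = 1 + (5*(-30) + 48)/2 = 1 + (-150 + 48)/2 = 1 + (½)*(-102) = 1 - 51 = -50)
D(J) = 2*J*(226 + J) (D(J) = (226 + J)*(2*J) = 2*J*(226 + J))
-D(F) = -2*(-50)*(226 - 50) = -2*(-50)*176 = -1*(-17600) = 17600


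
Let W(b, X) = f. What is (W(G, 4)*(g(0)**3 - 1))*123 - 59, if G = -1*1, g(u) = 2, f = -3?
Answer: -2642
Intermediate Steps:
G = -1
W(b, X) = -3
(W(G, 4)*(g(0)**3 - 1))*123 - 59 = -3*(2**3 - 1)*123 - 59 = -3*(8 - 1)*123 - 59 = -3*7*123 - 59 = -21*123 - 59 = -2583 - 59 = -2642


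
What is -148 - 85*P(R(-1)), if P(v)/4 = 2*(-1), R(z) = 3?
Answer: 532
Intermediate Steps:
P(v) = -8 (P(v) = 4*(2*(-1)) = 4*(-2) = -8)
-148 - 85*P(R(-1)) = -148 - 85*(-8) = -148 + 680 = 532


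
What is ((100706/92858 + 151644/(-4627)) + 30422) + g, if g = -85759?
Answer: -11894688454216/214826983 ≈ -55369.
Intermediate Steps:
((100706/92858 + 151644/(-4627)) + 30422) + g = ((100706/92858 + 151644/(-4627)) + 30422) - 85759 = ((100706*(1/92858) + 151644*(-1/4627)) + 30422) - 85759 = ((50353/46429 - 151644/4627) + 30422) - 85759 = (-6807695945/214826983 + 30422) - 85759 = 6528658780881/214826983 - 85759 = -11894688454216/214826983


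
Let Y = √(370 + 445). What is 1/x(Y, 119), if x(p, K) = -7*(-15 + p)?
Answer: -3/826 - √815/4130 ≈ -0.010544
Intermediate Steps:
Y = √815 ≈ 28.548
x(p, K) = 105 - 7*p
1/x(Y, 119) = 1/(105 - 7*√815)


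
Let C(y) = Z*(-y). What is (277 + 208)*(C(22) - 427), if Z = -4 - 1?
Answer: -153745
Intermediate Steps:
Z = -5
C(y) = 5*y (C(y) = -(-5)*y = 5*y)
(277 + 208)*(C(22) - 427) = (277 + 208)*(5*22 - 427) = 485*(110 - 427) = 485*(-317) = -153745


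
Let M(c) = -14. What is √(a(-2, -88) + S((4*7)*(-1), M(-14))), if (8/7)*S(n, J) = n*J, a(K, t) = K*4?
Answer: √335 ≈ 18.303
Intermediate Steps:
a(K, t) = 4*K
S(n, J) = 7*J*n/8 (S(n, J) = 7*(n*J)/8 = 7*(J*n)/8 = 7*J*n/8)
√(a(-2, -88) + S((4*7)*(-1), M(-14))) = √(4*(-2) + (7/8)*(-14)*((4*7)*(-1))) = √(-8 + (7/8)*(-14)*(28*(-1))) = √(-8 + (7/8)*(-14)*(-28)) = √(-8 + 343) = √335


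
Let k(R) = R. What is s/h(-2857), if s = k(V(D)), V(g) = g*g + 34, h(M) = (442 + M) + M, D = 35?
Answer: -1259/5272 ≈ -0.23881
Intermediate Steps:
h(M) = 442 + 2*M
V(g) = 34 + g² (V(g) = g² + 34 = 34 + g²)
s = 1259 (s = 34 + 35² = 34 + 1225 = 1259)
s/h(-2857) = 1259/(442 + 2*(-2857)) = 1259/(442 - 5714) = 1259/(-5272) = 1259*(-1/5272) = -1259/5272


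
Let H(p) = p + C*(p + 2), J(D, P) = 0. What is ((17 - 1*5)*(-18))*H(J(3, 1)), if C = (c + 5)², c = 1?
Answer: -15552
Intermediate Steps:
C = 36 (C = (1 + 5)² = 6² = 36)
H(p) = 72 + 37*p (H(p) = p + 36*(p + 2) = p + 36*(2 + p) = p + (72 + 36*p) = 72 + 37*p)
((17 - 1*5)*(-18))*H(J(3, 1)) = ((17 - 1*5)*(-18))*(72 + 37*0) = ((17 - 5)*(-18))*(72 + 0) = (12*(-18))*72 = -216*72 = -15552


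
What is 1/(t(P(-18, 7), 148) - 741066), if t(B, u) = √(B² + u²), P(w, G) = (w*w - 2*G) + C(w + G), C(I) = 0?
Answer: -370533/274589349176 - √29501/274589349176 ≈ -1.3500e-6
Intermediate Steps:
P(w, G) = w² - 2*G (P(w, G) = (w*w - 2*G) + 0 = (w² - 2*G) + 0 = w² - 2*G)
1/(t(P(-18, 7), 148) - 741066) = 1/(√(((-18)² - 2*7)² + 148²) - 741066) = 1/(√((324 - 14)² + 21904) - 741066) = 1/(√(310² + 21904) - 741066) = 1/(√(96100 + 21904) - 741066) = 1/(√118004 - 741066) = 1/(2*√29501 - 741066) = 1/(-741066 + 2*√29501)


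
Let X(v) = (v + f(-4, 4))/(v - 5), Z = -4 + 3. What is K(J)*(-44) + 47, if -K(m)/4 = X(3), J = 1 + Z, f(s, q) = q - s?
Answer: -921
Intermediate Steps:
Z = -1
J = 0 (J = 1 - 1 = 0)
X(v) = (8 + v)/(-5 + v) (X(v) = (v + (4 - 1*(-4)))/(v - 5) = (v + (4 + 4))/(-5 + v) = (v + 8)/(-5 + v) = (8 + v)/(-5 + v))
K(m) = 22 (K(m) = -4*(8 + 3)/(-5 + 3) = -4*11/(-2) = -(-2)*11 = -4*(-11/2) = 22)
K(J)*(-44) + 47 = 22*(-44) + 47 = -968 + 47 = -921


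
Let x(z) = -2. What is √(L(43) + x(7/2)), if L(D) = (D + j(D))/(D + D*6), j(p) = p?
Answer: 2*I*√21/7 ≈ 1.3093*I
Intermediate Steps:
L(D) = 2/7 (L(D) = (D + D)/(D + D*6) = (2*D)/(D + 6*D) = (2*D)/((7*D)) = (2*D)*(1/(7*D)) = 2/7)
√(L(43) + x(7/2)) = √(2/7 - 2) = √(-12/7) = 2*I*√21/7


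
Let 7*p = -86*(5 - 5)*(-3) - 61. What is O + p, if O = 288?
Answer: 1955/7 ≈ 279.29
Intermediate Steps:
p = -61/7 (p = (-86*(5 - 5)*(-3) - 61)/7 = (-0*(-3) - 61)/7 = (-86*0 - 61)/7 = (0 - 61)/7 = (⅐)*(-61) = -61/7 ≈ -8.7143)
O + p = 288 - 61/7 = 1955/7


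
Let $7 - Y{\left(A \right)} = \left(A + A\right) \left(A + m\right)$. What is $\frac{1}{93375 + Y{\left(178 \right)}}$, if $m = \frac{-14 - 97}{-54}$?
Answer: $\frac{9}{263540} \approx 3.415 \cdot 10^{-5}$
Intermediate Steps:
$m = \frac{37}{18}$ ($m = \left(-111\right) \left(- \frac{1}{54}\right) = \frac{37}{18} \approx 2.0556$)
$Y{\left(A \right)} = 7 - 2 A \left(\frac{37}{18} + A\right)$ ($Y{\left(A \right)} = 7 - \left(A + A\right) \left(A + \frac{37}{18}\right) = 7 - 2 A \left(\frac{37}{18} + A\right)$)
$\frac{1}{93375 + Y{\left(178 \right)}} = \frac{1}{93375 - \left(\frac{6523}{9} + 63368\right)} = \frac{1}{93375 - \frac{576835}{9}} = \frac{1}{\frac{263540}{9}} = \frac{9}{263540}$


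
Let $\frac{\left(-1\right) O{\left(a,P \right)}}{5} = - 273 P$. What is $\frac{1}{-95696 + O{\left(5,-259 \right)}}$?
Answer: $- \frac{1}{449231} \approx -2.226 \cdot 10^{-6}$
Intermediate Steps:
$O{\left(a,P \right)} = 1365 P$ ($O{\left(a,P \right)} = - 5 \left(- 273 P\right) = 1365 P$)
$\frac{1}{-95696 + O{\left(5,-259 \right)}} = \frac{1}{-95696 + 1365 \left(-259\right)} = \frac{1}{-95696 - 353535} = \frac{1}{-449231} = - \frac{1}{449231}$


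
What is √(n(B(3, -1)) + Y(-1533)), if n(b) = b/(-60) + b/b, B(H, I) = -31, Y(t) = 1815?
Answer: √1634865/30 ≈ 42.621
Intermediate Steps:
n(b) = 1 - b/60 (n(b) = b*(-1/60) + 1 = -b/60 + 1 = 1 - b/60)
√(n(B(3, -1)) + Y(-1533)) = √((1 - 1/60*(-31)) + 1815) = √((1 + 31/60) + 1815) = √(91/60 + 1815) = √(108991/60) = √1634865/30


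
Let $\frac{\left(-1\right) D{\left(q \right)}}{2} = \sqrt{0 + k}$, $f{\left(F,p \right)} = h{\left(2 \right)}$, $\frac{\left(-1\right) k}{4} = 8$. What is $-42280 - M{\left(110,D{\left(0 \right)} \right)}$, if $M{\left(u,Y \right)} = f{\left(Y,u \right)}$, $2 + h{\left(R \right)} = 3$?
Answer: $-42281$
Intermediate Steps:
$k = -32$ ($k = \left(-4\right) 8 = -32$)
$h{\left(R \right)} = 1$ ($h{\left(R \right)} = -2 + 3 = 1$)
$f{\left(F,p \right)} = 1$
$D{\left(q \right)} = - 8 i \sqrt{2}$ ($D{\left(q \right)} = - 2 \sqrt{0 - 32} = - 2 \sqrt{-32} = - 2 \cdot 4 i \sqrt{2} = - 8 i \sqrt{2}$)
$M{\left(u,Y \right)} = 1$
$-42280 - M{\left(110,D{\left(0 \right)} \right)} = -42280 - 1 = -42281$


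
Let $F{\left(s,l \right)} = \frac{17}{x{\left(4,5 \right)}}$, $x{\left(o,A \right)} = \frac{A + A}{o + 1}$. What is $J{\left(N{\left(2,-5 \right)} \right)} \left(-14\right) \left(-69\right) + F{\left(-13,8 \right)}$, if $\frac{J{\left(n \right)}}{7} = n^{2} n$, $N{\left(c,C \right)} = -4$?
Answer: $- \frac{865519}{2} \approx -4.3276 \cdot 10^{5}$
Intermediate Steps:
$x{\left(o,A \right)} = \frac{2 A}{1 + o}$
$J{\left(n \right)} = 7 n^{3}$ ($J{\left(n \right)} = 7 n^{2} n = 7 n^{3}$)
$F{\left(s,l \right)} = \frac{17}{2}$ ($F{\left(s,l \right)} = \frac{17}{2 \cdot 5 \frac{1}{1 + 4}} = \frac{17}{2 \cdot 5 \cdot \frac{1}{5}} = \frac{17}{2}$)
$J{\left(N{\left(2,-5 \right)} \right)} \left(-14\right) \left(-69\right) + F{\left(-13,8 \right)} = 7 \left(-4\right)^{3} \left(-14\right) \left(-69\right) + \frac{17}{2} = 7 \left(-64\right) \left(-14\right) \left(-69\right) + \frac{17}{2} = \left(-448\right) \left(-14\right) \left(-69\right) + \frac{17}{2} = 6272 \left(-69\right) + \frac{17}{2} = -432768 + \frac{17}{2} = - \frac{865519}{2}$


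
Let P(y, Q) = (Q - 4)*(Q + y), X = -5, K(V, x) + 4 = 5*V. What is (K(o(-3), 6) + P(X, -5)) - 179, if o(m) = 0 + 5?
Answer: -68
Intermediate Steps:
o(m) = 5
K(V, x) = -4 + 5*V
P(y, Q) = (-4 + Q)*(Q + y)
(K(o(-3), 6) + P(X, -5)) - 179 = ((-4 + 5*5) + ((-5)² - 4*(-5) - 4*(-5) - 5*(-5))) - 179 = ((-4 + 25) + (25 + 20 + 20 + 25)) - 179 = (21 + 90) - 179 = 111 - 179 = -68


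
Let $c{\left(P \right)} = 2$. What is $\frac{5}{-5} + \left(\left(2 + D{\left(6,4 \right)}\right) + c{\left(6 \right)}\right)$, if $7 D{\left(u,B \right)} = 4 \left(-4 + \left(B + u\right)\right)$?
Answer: $\frac{45}{7} \approx 6.4286$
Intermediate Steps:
$D{\left(u,B \right)} = - \frac{16}{7} + \frac{4 B}{7} + \frac{4 u}{7}$ ($D{\left(u,B \right)} = \frac{4 \left(-4 + \left(B + u\right)\right)}{7} = \frac{4 \left(-4 + B + u\right)}{7} = \frac{-16 + 4 B + 4 u}{7} = - \frac{16}{7} + \frac{4 B}{7} + \frac{4 u}{7}$)
$\frac{5}{-5} + \left(\left(2 + D{\left(6,4 \right)}\right) + c{\left(6 \right)}\right) = \frac{5}{-5} + \left(\left(2 + \left(- \frac{16}{7} + \frac{4}{7} \cdot 4 + \frac{4}{7} \cdot 6\right)\right) + 2\right) = 5 \left(- \frac{1}{5}\right) + \left(\left(2 + \left(- \frac{16}{7} + \frac{16}{7} + \frac{24}{7}\right)\right) + 2\right) = -1 + \left(\left(2 + \frac{24}{7}\right) + 2\right) = -1 + \left(\frac{38}{7} + 2\right) = -1 + \frac{52}{7} = \frac{45}{7}$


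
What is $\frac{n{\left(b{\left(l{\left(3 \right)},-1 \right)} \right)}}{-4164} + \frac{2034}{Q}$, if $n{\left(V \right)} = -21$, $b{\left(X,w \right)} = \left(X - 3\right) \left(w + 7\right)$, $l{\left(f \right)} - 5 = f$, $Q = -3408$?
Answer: $- \frac{116639}{197096} \approx -0.59179$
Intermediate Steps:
$l{\left(f \right)} = 5 + f$
$b{\left(X,w \right)} = \left(-3 + X\right) \left(7 + w\right)$
$\frac{n{\left(b{\left(l{\left(3 \right)},-1 \right)} \right)}}{-4164} + \frac{2034}{Q} = - \frac{21}{-4164} + \frac{2034}{-3408} = \left(-21\right) \left(- \frac{1}{4164}\right) + 2034 \left(- \frac{1}{3408}\right) = \frac{7}{1388} - \frac{339}{568} = - \frac{116639}{197096}$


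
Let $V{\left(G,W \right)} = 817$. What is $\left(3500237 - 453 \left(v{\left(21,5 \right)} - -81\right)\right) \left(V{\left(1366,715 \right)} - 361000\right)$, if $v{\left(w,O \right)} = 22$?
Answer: $-1243920084774$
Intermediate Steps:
$\left(3500237 - 453 \left(v{\left(21,5 \right)} - -81\right)\right) \left(V{\left(1366,715 \right)} - 361000\right) = \left(3500237 - 453 \left(22 - -81\right)\right) \left(817 - 361000\right) = \left(3500237 - 453 \left(22 + \left(-439 + 520\right)\right)\right) \left(-360183\right) = \left(3500237 - 453 \left(22 + 81\right)\right) \left(-360183\right) = \left(3500237 - 46659\right) \left(-360183\right) = 3453578 \left(-360183\right) = -1243920084774$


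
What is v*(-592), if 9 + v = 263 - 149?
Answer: -62160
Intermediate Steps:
v = 105 (v = -9 + (263 - 149) = -9 + 114 = 105)
v*(-592) = 105*(-592) = -62160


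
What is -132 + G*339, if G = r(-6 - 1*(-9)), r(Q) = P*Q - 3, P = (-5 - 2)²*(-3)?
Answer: -150648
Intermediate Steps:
P = -147 (P = (-7)²*(-3) = 49*(-3) = -147)
r(Q) = -3 - 147*Q (r(Q) = -147*Q - 3 = -3 - 147*Q)
G = -444 (G = -3 - 147*(-6 - 1*(-9)) = -3 - 147*(-6 + 9) = -3 - 147*3 = -3 - 441 = -444)
-132 + G*339 = -132 - 444*339 = -132 - 150516 = -150648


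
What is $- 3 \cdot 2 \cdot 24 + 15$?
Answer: $-129$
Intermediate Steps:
$- 3 \cdot 2 \cdot 24 + 15 = \left(-3\right) 48 + 15 = -144 + 15 = -129$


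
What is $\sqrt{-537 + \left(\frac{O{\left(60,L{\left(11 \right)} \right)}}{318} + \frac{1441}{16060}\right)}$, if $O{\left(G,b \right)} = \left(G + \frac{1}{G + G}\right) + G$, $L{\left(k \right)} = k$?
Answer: $\frac{i \sqrt{28913209924955}}{232140} \approx 23.163 i$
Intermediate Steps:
$O{\left(G,b \right)} = \frac{1}{2 G} + 2 G$ ($O{\left(G,b \right)} = \left(G + \frac{1}{2 G}\right) + G = \frac{1}{2 G} + 2 G$)
$\sqrt{-537 + \left(\frac{O{\left(60,L{\left(11 \right)} \right)}}{318} + \frac{1441}{16060}\right)} = \sqrt{-537 + \left(\frac{\frac{1}{2 \cdot 60} + 2 \cdot 60}{318} + \frac{1441}{16060}\right)} = \sqrt{-537 + \left(\left(\frac{1}{2} \cdot \frac{1}{60} + 120\right) \frac{1}{318} + 1441 \cdot \frac{1}{16060}\right)} = \sqrt{-537 + \left(\left(\frac{1}{120} + 120\right) \frac{1}{318} + \frac{131}{1460}\right)} = \sqrt{-537 + \left(\frac{14401}{120} \cdot \frac{1}{318} + \frac{131}{1460}\right)} = \sqrt{-537 + \left(\frac{14401}{38160} + \frac{131}{1460}\right)} = \sqrt{-537 + \frac{1301221}{2785680}} = \sqrt{- \frac{1494608939}{2785680}} = \frac{i \sqrt{28913209924955}}{232140}$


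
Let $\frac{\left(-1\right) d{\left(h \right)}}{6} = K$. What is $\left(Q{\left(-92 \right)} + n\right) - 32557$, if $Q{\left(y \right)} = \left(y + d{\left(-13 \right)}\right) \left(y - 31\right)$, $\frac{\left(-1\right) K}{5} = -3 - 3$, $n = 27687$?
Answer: $28586$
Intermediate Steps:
$K = 30$ ($K = - 5 \left(-3 - 3\right) = \left(-5\right) \left(-6\right) = 30$)
$d{\left(h \right)} = -180$ ($d{\left(h \right)} = \left(-6\right) 30 = -180$)
$Q{\left(y \right)} = \left(-180 + y\right) \left(-31 + y\right)$ ($Q{\left(y \right)} = \left(y - 180\right) \left(y - 31\right) = \left(-180 + y\right) \left(-31 + y\right)$)
$\left(Q{\left(-92 \right)} + n\right) - 32557 = \left(\left(5580 + \left(-92\right)^{2} - -19412\right) + 27687\right) - 32557 = \left(\left(5580 + 8464 + 19412\right) + 27687\right) - 32557 = \left(33456 + 27687\right) - 32557 = 61143 - 32557 = 28586$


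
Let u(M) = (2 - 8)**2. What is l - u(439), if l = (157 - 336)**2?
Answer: 32005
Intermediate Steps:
l = 32041 (l = (-179)**2 = 32041)
u(M) = 36 (u(M) = (-6)**2 = 36)
l - u(439) = 32041 - 1*36 = 32041 - 36 = 32005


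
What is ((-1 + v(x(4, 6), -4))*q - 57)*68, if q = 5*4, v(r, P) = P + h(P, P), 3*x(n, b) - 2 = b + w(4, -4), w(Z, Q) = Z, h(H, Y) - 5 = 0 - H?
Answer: 1564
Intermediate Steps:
h(H, Y) = 5 - H (h(H, Y) = 5 + (0 - H) = 5 - H)
x(n, b) = 2 + b/3 (x(n, b) = ⅔ + (b + 4)/3 = ⅔ + (4 + b)/3 = ⅔ + (4/3 + b/3) = 2 + b/3)
v(r, P) = 5 (v(r, P) = P + (5 - P) = 5)
q = 20
((-1 + v(x(4, 6), -4))*q - 57)*68 = ((-1 + 5)*20 - 57)*68 = (4*20 - 57)*68 = (80 - 57)*68 = 23*68 = 1564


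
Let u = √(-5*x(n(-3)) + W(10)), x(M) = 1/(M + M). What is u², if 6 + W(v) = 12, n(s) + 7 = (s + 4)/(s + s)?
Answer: 273/43 ≈ 6.3488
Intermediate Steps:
n(s) = -7 + (4 + s)/(2*s) (n(s) = -7 + (s + 4)/(s + s) = -7 + (4 + s)/((2*s)) = -7 + (4 + s)*(1/(2*s)) = -7 + (4 + s)/(2*s))
x(M) = 1/(2*M)
W(v) = 6 (W(v) = -6 + 12 = 6)
u = √11739/43 (u = √(-5/(2*(-13/2 + 2/(-3))) + 6) = √(-5/(2*(-13/2 + 2*(-⅓))) + 6) = √(-5/(2*(-13/2 - ⅔)) + 6) = √(-5/(2*(-43/6)) + 6) = √(-5*(-6)/(2*43) + 6) = √(-5*(-3/43) + 6) = √(15/43 + 6) = √(273/43) = √11739/43 ≈ 2.5197)
u² = (√11739/43)² = 273/43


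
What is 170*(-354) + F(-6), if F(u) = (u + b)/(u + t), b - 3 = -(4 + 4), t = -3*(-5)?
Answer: -541631/9 ≈ -60181.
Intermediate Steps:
t = 15
b = -5 (b = 3 - (4 + 4) = 3 - 1*8 = 3 - 8 = -5)
F(u) = (-5 + u)/(15 + u) (F(u) = (u - 5)/(u + 15) = (-5 + u)/(15 + u))
170*(-354) + F(-6) = 170*(-354) + (-5 - 6)/(15 - 6) = -60180 - 11/9 = -541631/9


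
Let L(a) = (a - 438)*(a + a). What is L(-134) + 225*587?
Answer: 285371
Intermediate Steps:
L(a) = 2*a*(-438 + a) (L(a) = (-438 + a)*(2*a) = 2*a*(-438 + a))
L(-134) + 225*587 = 2*(-134)*(-438 - 134) + 225*587 = 2*(-134)*(-572) + 132075 = 153296 + 132075 = 285371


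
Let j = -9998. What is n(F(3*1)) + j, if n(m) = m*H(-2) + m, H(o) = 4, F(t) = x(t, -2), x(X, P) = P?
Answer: -10008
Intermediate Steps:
F(t) = -2
n(m) = 5*m (n(m) = m*4 + m = 4*m + m = 5*m)
n(F(3*1)) + j = 5*(-2) - 9998 = -10 - 9998 = -10008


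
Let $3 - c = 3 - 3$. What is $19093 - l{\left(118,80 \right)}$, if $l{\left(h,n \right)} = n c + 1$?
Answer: $18852$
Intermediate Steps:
$c = 3$ ($c = 3 - \left(3 - 3\right) = 3 - 0 = 3 + 0 = 3$)
$l{\left(h,n \right)} = 1 + 3 n$ ($l{\left(h,n \right)} = n 3 + 1 = 3 n + 1 = 1 + 3 n$)
$19093 - l{\left(118,80 \right)} = 19093 - \left(1 + 3 \cdot 80\right) = 19093 - \left(1 + 240\right) = 19093 - 241 = 18852$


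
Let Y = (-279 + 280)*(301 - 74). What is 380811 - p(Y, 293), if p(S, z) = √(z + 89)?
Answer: 380811 - √382 ≈ 3.8079e+5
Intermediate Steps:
Y = 227 (Y = 1*227 = 227)
p(S, z) = √(89 + z)
380811 - p(Y, 293) = 380811 - √(89 + 293) = 380811 - √382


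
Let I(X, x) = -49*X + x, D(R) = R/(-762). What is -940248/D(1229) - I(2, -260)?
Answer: 716908958/1229 ≈ 5.8333e+5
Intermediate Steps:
D(R) = -R/762 (D(R) = R*(-1/762) = -R/762)
I(X, x) = x - 49*X
-940248/D(1229) - I(2, -260) = -940248/((-1/762*1229)) - (-260 - 49*2) = -940248/(-1229/762) - (-260 - 98) = -940248*(-762/1229) - 1*(-358) = 716468976/1229 + 358 = 716908958/1229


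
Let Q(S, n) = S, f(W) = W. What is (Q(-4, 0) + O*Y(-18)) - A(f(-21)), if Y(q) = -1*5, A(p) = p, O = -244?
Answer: 1237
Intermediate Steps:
Y(q) = -5
(Q(-4, 0) + O*Y(-18)) - A(f(-21)) = (-4 - 244*(-5)) - 1*(-21) = (-4 + 1220) + 21 = 1216 + 21 = 1237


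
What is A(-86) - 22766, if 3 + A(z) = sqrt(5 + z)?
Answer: -22769 + 9*I ≈ -22769.0 + 9.0*I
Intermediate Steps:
A(z) = -3 + sqrt(5 + z)
A(-86) - 22766 = (-3 + sqrt(5 - 86)) - 22766 = (-3 + sqrt(-81)) - 22766 = (-3 + 9*I) - 22766 = -22769 + 9*I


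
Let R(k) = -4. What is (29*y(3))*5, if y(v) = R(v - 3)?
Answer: -580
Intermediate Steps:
y(v) = -4
(29*y(3))*5 = (29*(-4))*5 = -116*5 = -580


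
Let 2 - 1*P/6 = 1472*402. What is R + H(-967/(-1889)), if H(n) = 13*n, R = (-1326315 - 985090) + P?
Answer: -11073035302/1889 ≈ -5.8618e+6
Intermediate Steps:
P = -3550452 (P = 12 - 8832*402 = 12 - 6*591744 = 12 - 3550464 = -3550452)
R = -5861857 (R = (-1326315 - 985090) - 3550452 = -2311405 - 3550452 = -5861857)
R + H(-967/(-1889)) = -5861857 + 13*(-967/(-1889)) = -5861857 + 13*(-967*(-1/1889)) = -5861857 + 13*(967/1889) = -5861857 + 12571/1889 = -11073035302/1889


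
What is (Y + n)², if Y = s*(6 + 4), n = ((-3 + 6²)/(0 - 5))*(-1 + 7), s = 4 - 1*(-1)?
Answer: 2704/25 ≈ 108.16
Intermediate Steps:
s = 5 (s = 4 + 1 = 5)
n = -198/5 (n = ((-3 + 36)/(-5))*6 = (33*(-⅕))*6 = -33/5*6 = -198/5 ≈ -39.600)
Y = 50 (Y = 5*(6 + 4) = 5*10 = 50)
(Y + n)² = (50 - 198/5)² = (52/5)² = 2704/25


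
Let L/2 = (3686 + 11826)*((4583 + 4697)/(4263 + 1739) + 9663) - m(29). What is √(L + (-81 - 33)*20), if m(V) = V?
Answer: √2700274159257934/3001 ≈ 17316.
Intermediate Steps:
L = 899798298214/3001 (L = 2*((3686 + 11826)*((4583 + 4697)/(4263 + 1739) + 9663) - 1*29) = 2*(15512*(9280/6002 + 9663) - 29) = 2*(15512*(9280*(1/6002) + 9663) - 29) = 2*(15512*(4640/3001 + 9663) - 29) = 2*(15512*(29003303/3001) - 29) = 2*(449899236136/3001 - 29) = 2*(449899149107/3001) = 899798298214/3001 ≈ 2.9983e+8)
√(L + (-81 - 33)*20) = √(899798298214/3001 + (-81 - 33)*20) = √(899798298214/3001 - 114*20) = √(899798298214/3001 - 2280) = √(899791455934/3001) = √2700274159257934/3001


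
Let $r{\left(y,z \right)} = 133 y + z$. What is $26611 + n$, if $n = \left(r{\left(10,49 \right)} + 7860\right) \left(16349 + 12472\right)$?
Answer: $266303830$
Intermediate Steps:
$r{\left(y,z \right)} = z + 133 y$
$n = 266277219$ ($n = \left(\left(49 + 133 \cdot 10\right) + 7860\right) \left(16349 + 12472\right) = \left(\left(49 + 1330\right) + 7860\right) 28821 = \left(1379 + 7860\right) 28821 = 9239 \cdot 28821 = 266277219$)
$26611 + n = 26611 + 266277219 = 266303830$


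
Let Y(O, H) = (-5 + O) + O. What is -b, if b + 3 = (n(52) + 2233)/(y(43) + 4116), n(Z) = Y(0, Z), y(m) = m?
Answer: 10249/4159 ≈ 2.4643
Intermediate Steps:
Y(O, H) = -5 + 2*O
n(Z) = -5 (n(Z) = -5 + 2*0 = -5 + 0 = -5)
b = -10249/4159 (b = -3 + (-5 + 2233)/(43 + 4116) = -3 + 2228/4159 = -10249/4159 ≈ -2.4643)
-b = -1*(-10249/4159) = 10249/4159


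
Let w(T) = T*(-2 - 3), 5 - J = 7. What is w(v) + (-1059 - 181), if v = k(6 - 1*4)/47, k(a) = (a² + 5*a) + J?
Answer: -58340/47 ≈ -1241.3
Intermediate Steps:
J = -2 (J = 5 - 1*7 = 5 - 7 = -2)
k(a) = -2 + a² + 5*a (k(a) = (a² + 5*a) - 2 = -2 + a² + 5*a)
v = 12/47 (v = (-2 + (6 - 1*4)² + 5*(6 - 1*4))/47 = (-2 + (6 - 4)² + 5*(6 - 4))*(1/47) = (-2 + 2² + 5*2)*(1/47) = (-2 + 4 + 10)*(1/47) = 12*(1/47) = 12/47 ≈ 0.25532)
w(T) = -5*T (w(T) = T*(-5) = -5*T)
w(v) + (-1059 - 181) = -5*12/47 + (-1059 - 181) = -60/47 - 1240 = -58340/47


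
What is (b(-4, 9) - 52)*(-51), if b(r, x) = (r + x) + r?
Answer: 2601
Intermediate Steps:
b(r, x) = x + 2*r
(b(-4, 9) - 52)*(-51) = ((9 + 2*(-4)) - 52)*(-51) = ((9 - 8) - 52)*(-51) = (1 - 52)*(-51) = -51*(-51) = 2601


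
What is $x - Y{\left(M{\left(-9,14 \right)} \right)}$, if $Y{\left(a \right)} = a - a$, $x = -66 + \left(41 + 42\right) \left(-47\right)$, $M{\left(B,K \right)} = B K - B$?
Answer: $-3967$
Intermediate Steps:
$M{\left(B,K \right)} = - B + B K$
$x = -3967$ ($x = -66 + 83 \left(-47\right) = -66 - 3901 = -3967$)
$Y{\left(a \right)} = 0$
$x - Y{\left(M{\left(-9,14 \right)} \right)} = -3967 - 0 = -3967 + 0 = -3967$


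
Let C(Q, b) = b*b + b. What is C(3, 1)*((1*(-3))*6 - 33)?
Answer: -102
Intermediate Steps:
C(Q, b) = b + b² (C(Q, b) = b² + b = b + b²)
C(3, 1)*((1*(-3))*6 - 33) = (1*(1 + 1))*((1*(-3))*6 - 33) = (1*2)*(-3*6 - 33) = 2*(-18 - 33) = 2*(-51) = -102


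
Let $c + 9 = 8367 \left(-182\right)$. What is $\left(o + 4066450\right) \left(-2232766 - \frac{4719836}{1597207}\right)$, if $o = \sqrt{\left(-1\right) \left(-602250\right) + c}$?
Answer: $- \frac{14501750422474247100}{1597207} - \frac{3566194204398 i \sqrt{920553}}{1597207} \approx -9.0794 \cdot 10^{12} - 2.1422 \cdot 10^{9} i$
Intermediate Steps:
$c = -1522803$ ($c = -9 + 8367 \left(-182\right) = -9 - 1522794 = -1522803$)
$o = i \sqrt{920553}$ ($o = \sqrt{\left(-1\right) \left(-602250\right) - 1522803} = \sqrt{602250 - 1522803} = \sqrt{-920553} = i \sqrt{920553} \approx 959.45 i$)
$\left(o + 4066450\right) \left(-2232766 - \frac{4719836}{1597207}\right) = \left(i \sqrt{920553} + 4066450\right) \left(-2232766 - \frac{4719836}{1597207}\right) = \left(4066450 + i \sqrt{920553}\right) \left(-2232766 - \frac{4719836}{1597207}\right) = \left(4066450 + i \sqrt{920553}\right) \left(- \frac{3566194204398}{1597207}\right) = - \frac{14501750422474247100}{1597207} - \frac{3566194204398 i \sqrt{920553}}{1597207}$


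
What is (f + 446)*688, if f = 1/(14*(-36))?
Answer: 19331338/63 ≈ 3.0685e+5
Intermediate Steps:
f = -1/504 (f = 1/(-504) = -1/504 ≈ -0.0019841)
(f + 446)*688 = (-1/504 + 446)*688 = (224783/504)*688 = 19331338/63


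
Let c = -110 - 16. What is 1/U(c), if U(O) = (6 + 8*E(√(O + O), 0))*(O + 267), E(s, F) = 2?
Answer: 1/3102 ≈ 0.00032237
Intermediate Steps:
c = -126
U(O) = 5874 + 22*O (U(O) = (6 + 8*2)*(O + 267) = (6 + 16)*(267 + O) = 22*(267 + O) = 5874 + 22*O)
1/U(c) = 1/(5874 + 22*(-126)) = 1/(5874 - 2772) = 1/3102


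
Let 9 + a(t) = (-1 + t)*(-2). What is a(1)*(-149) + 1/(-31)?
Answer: 41570/31 ≈ 1341.0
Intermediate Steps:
a(t) = -7 - 2*t (a(t) = -9 + (-1 + t)*(-2) = -9 + (2 - 2*t) = -7 - 2*t)
a(1)*(-149) + 1/(-31) = (-7 - 2*1)*(-149) + 1/(-31) = (-7 - 2)*(-149) - 1/31 = -9*(-149) - 1/31 = 1341 - 1/31 = 41570/31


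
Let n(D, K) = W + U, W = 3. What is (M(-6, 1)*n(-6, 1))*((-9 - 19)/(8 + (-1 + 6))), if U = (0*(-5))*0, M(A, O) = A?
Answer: 504/13 ≈ 38.769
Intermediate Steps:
U = 0 (U = 0*0 = 0)
n(D, K) = 3 (n(D, K) = 3 + 0 = 3)
(M(-6, 1)*n(-6, 1))*((-9 - 19)/(8 + (-1 + 6))) = (-6*3)*((-9 - 19)/(8 + (-1 + 6))) = -(-504)/(8 + 5) = -(-504)/13 = -18*(-28/13) = 504/13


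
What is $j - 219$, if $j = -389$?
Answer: $-608$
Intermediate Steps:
$j - 219 = -389 - 219 = -608$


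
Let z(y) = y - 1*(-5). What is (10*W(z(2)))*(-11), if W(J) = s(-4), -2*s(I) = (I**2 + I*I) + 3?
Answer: 1925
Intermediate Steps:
z(y) = 5 + y (z(y) = y + 5 = 5 + y)
s(I) = -3/2 - I**2 (s(I) = -((I**2 + I*I) + 3)/2 = -((I**2 + I**2) + 3)/2 = -(2*I**2 + 3)/2 = -(3 + 2*I**2)/2 = -3/2 - I**2)
W(J) = -35/2 (W(J) = -3/2 - 1*(-4)**2 = -3/2 - 1*16 = -3/2 - 16 = -35/2)
(10*W(z(2)))*(-11) = (10*(-35/2))*(-11) = -175*(-11) = 1925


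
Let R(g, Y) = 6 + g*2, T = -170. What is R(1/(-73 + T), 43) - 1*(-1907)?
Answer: 464857/243 ≈ 1913.0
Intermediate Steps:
R(g, Y) = 6 + 2*g
R(1/(-73 + T), 43) - 1*(-1907) = (6 + 2/(-73 - 170)) - 1*(-1907) = (6 + 2/(-243)) + 1907 = (6 + 2*(-1/243)) + 1907 = (6 - 2/243) + 1907 = 1456/243 + 1907 = 464857/243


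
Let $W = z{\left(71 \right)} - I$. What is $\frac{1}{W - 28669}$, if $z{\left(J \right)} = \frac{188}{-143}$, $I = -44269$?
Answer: $\frac{143}{2230612} \approx 6.4108 \cdot 10^{-5}$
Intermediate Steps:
$z{\left(J \right)} = - \frac{188}{143}$ ($z{\left(J \right)} = 188 \left(- \frac{1}{143}\right) = - \frac{188}{143}$)
$W = \frac{6330279}{143}$ ($W = - \frac{188}{143} - -44269 = - \frac{188}{143} + 44269 = \frac{6330279}{143} \approx 44268.0$)
$\frac{1}{W - 28669} = \frac{1}{\frac{6330279}{143} - 28669} = \frac{1}{\frac{2230612}{143}} = \frac{143}{2230612}$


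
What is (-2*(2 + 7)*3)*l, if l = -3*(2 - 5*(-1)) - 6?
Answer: 1458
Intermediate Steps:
l = -27 (l = -3*(2 + 5) - 6 = -3*7 - 6 = -21 - 6 = -27)
(-2*(2 + 7)*3)*l = -2*(2 + 7)*3*(-27) = -18*3*(-27) = -2*27*(-27) = -54*(-27) = 1458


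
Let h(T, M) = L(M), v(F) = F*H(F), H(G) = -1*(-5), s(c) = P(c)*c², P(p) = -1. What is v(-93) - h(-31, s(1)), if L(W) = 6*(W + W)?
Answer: -453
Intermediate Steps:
s(c) = -c²
H(G) = 5
L(W) = 12*W (L(W) = 6*(2*W) = 12*W)
v(F) = 5*F (v(F) = F*5 = 5*F)
h(T, M) = 12*M
v(-93) - h(-31, s(1)) = 5*(-93) - 12*(-1*1²) = -465 - 12*(-1*1) = -465 - 12*(-1) = -465 - 1*(-12) = -465 + 12 = -453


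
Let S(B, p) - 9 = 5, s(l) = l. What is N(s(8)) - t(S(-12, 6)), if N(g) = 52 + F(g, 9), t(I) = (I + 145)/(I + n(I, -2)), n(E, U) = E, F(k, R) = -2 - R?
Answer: 989/28 ≈ 35.321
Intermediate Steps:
S(B, p) = 14 (S(B, p) = 9 + 5 = 14)
t(I) = (145 + I)/(2*I) (t(I) = (I + 145)/(I + I) = (145 + I)/((2*I)) = (145 + I)*(1/(2*I)) = (145 + I)/(2*I))
N(g) = 41 (N(g) = 52 + (-2 - 1*9) = 52 + (-2 - 9) = 52 - 11 = 41)
N(s(8)) - t(S(-12, 6)) = 41 - (145 + 14)/(2*14) = 41 - 159/(2*14) = 41 - 1*159/28 = 41 - 159/28 = 989/28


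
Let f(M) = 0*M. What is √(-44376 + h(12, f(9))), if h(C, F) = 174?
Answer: I*√44202 ≈ 210.24*I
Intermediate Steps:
f(M) = 0
√(-44376 + h(12, f(9))) = √(-44376 + 174) = √(-44202) = I*√44202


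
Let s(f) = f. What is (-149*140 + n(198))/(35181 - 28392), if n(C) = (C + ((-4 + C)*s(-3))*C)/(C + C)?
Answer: -42301/13578 ≈ -3.1154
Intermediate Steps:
n(C) = (C + C*(12 - 3*C))/(2*C) (n(C) = (C + ((-4 + C)*(-3))*C)/(C + C) = (C + (12 - 3*C)*C)/((2*C)) = (C + C*(12 - 3*C))*(1/(2*C)) = (C + C*(12 - 3*C))/(2*C))
(-149*140 + n(198))/(35181 - 28392) = (-149*140 + (13/2 - 3/2*198))/(35181 - 28392) = (-20860 + (13/2 - 297))/6789 = (-20860 - 581/2)*(1/6789) = -42301/2*1/6789 = -42301/13578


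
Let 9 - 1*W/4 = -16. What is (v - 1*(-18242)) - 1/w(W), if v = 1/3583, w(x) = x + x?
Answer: 13072213817/716600 ≈ 18242.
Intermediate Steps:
W = 100 (W = 36 - 4*(-16) = 36 + 64 = 100)
w(x) = 2*x
v = 1/3583 ≈ 0.00027910
(v - 1*(-18242)) - 1/w(W) = (1/3583 - 1*(-18242)) - 1/(2*100) = (1/3583 + 18242) - 1/200 = 65361087/3583 - 1*1/200 = 65361087/3583 - 1/200 = 13072213817/716600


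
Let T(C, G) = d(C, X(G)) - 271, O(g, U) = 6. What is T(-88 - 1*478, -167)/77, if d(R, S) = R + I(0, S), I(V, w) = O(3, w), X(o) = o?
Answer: -831/77 ≈ -10.792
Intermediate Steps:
I(V, w) = 6
d(R, S) = 6 + R (d(R, S) = R + 6 = 6 + R)
T(C, G) = -265 + C (T(C, G) = (6 + C) - 271 = -265 + C)
T(-88 - 1*478, -167)/77 = (-265 + (-88 - 1*478))/77 = (-265 + (-88 - 478))*(1/77) = (-265 - 566)*(1/77) = -831*1/77 = -831/77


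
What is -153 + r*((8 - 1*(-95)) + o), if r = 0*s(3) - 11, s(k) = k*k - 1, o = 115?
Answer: -2551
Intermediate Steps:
s(k) = -1 + k² (s(k) = k² - 1 = -1 + k²)
r = -11 (r = 0*(-1 + 3²) - 11 = 0*(-1 + 9) - 11 = 0*8 - 11 = 0 - 11 = -11)
-153 + r*((8 - 1*(-95)) + o) = -153 - 11*((8 - 1*(-95)) + 115) = -153 - 11*((8 + 95) + 115) = -153 - 11*(103 + 115) = -153 - 11*218 = -153 - 2398 = -2551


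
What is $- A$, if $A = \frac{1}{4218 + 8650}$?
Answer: $- \frac{1}{12868} \approx -7.7712 \cdot 10^{-5}$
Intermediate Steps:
$A = \frac{1}{12868} \approx 7.7712 \cdot 10^{-5}$
$- A = \left(-1\right) \frac{1}{12868} = - \frac{1}{12868}$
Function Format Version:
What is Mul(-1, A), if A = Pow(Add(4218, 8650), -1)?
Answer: Rational(-1, 12868) ≈ -7.7712e-5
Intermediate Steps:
A = Rational(1, 12868) (A = Pow(12868, -1) = Rational(1, 12868) ≈ 7.7712e-5)
Mul(-1, A) = Mul(-1, Rational(1, 12868)) = Rational(-1, 12868)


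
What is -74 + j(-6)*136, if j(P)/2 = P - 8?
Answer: -3882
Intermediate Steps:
j(P) = -16 + 2*P (j(P) = 2*(P - 8) = 2*(-8 + P) = -16 + 2*P)
-74 + j(-6)*136 = -74 + (-16 + 2*(-6))*136 = -74 + (-16 - 12)*136 = -74 - 28*136 = -74 - 3808 = -3882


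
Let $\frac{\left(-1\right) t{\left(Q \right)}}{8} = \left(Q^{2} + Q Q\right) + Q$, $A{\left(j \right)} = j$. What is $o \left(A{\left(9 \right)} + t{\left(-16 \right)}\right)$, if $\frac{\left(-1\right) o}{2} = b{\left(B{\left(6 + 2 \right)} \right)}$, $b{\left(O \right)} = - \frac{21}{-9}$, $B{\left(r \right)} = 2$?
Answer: $\frac{55426}{3} \approx 18475.0$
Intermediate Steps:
$b{\left(O \right)} = \frac{7}{3}$ ($b{\left(O \right)} = \left(-21\right) \left(- \frac{1}{9}\right) = \frac{7}{3}$)
$t{\left(Q \right)} = - 16 Q^{2} - 8 Q$ ($t{\left(Q \right)} = - 8 \left(\left(Q^{2} + Q Q\right) + Q\right) = - 8 \left(\left(Q^{2} + Q^{2}\right) + Q\right) = - 8 \left(2 Q^{2} + Q\right) = - 8 \left(Q + 2 Q^{2}\right) = - 16 Q^{2} - 8 Q$)
$o = - \frac{14}{3}$ ($o = \left(-2\right) \frac{7}{3} = - \frac{14}{3} \approx -4.6667$)
$o \left(A{\left(9 \right)} + t{\left(-16 \right)}\right) = - \frac{14 \left(9 - - 128 \left(1 + 2 \left(-16\right)\right)\right)}{3} = - \frac{14 \left(9 - - 128 \left(1 - 32\right)\right)}{3} = - \frac{14 \left(9 - \left(-128\right) \left(-31\right)\right)}{3} = - \frac{14 \left(9 - 3968\right)}{3} = \left(- \frac{14}{3}\right) \left(-3959\right) = \frac{55426}{3}$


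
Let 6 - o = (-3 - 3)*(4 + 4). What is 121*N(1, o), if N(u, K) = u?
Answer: 121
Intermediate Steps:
o = 54 (o = 6 - (-3 - 3)*(4 + 4) = 6 - (-6)*8 = 6 - 1*(-48) = 6 + 48 = 54)
121*N(1, o) = 121*1 = 121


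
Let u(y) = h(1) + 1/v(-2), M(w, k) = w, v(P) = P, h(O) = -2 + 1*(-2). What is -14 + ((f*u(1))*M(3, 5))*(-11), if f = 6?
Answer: 877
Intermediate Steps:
h(O) = -4 (h(O) = -2 - 2 = -4)
u(y) = -9/2 (u(y) = -4 + 1/(-2) = -4 - 1/2 = -9/2)
-14 + ((f*u(1))*M(3, 5))*(-11) = -14 + ((6*(-9/2))*3)*(-11) = -14 - 27*3*(-11) = -14 - 81*(-11) = -14 + 891 = 877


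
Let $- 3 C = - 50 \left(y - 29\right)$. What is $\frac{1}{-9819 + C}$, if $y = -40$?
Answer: $- \frac{1}{10969} \approx -9.1166 \cdot 10^{-5}$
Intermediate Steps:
$C = -1150$ ($C = - \frac{\left(-50\right) \left(-40 - 29\right)}{3} = - \frac{\left(-50\right) \left(-69\right)}{3} = \left(- \frac{1}{3}\right) 3450 = -1150$)
$\frac{1}{-9819 + C} = \frac{1}{-9819 - 1150} = \frac{1}{-10969} = - \frac{1}{10969}$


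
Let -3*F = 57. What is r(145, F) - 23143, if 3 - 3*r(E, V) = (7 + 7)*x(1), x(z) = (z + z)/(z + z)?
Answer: -69440/3 ≈ -23147.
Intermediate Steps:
x(z) = 1 (x(z) = (2*z)/((2*z)) = (2*z)*(1/(2*z)) = 1)
F = -19 (F = -⅓*57 = -19)
r(E, V) = -11/3 (r(E, V) = 1 - (7 + 7)/3 = 1 - 14/3 = -11/3)
r(145, F) - 23143 = -11/3 - 23143 = -69440/3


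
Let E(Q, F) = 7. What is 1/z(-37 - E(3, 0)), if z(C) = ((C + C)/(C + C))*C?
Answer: -1/44 ≈ -0.022727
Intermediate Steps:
z(C) = C (z(C) = ((2*C)/((2*C)))*C = ((2*C)*(1/(2*C)))*C = 1*C = C)
1/z(-37 - E(3, 0)) = 1/(-37 - 1*7) = 1/(-37 - 7) = 1/(-44) = -1/44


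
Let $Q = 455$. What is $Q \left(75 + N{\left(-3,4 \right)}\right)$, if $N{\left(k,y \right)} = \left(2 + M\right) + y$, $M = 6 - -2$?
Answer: $40495$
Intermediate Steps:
$M = 8$ ($M = 6 + 2 = 8$)
$N{\left(k,y \right)} = 10 + y$ ($N{\left(k,y \right)} = \left(2 + 8\right) + y = 10 + y$)
$Q \left(75 + N{\left(-3,4 \right)}\right) = 455 \left(75 + \left(10 + 4\right)\right) = 455 \left(75 + 14\right) = 455 \cdot 89 = 40495$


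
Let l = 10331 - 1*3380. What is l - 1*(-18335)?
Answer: 25286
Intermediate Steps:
l = 6951 (l = 10331 - 3380 = 6951)
l - 1*(-18335) = 6951 - 1*(-18335) = 6951 + 18335 = 25286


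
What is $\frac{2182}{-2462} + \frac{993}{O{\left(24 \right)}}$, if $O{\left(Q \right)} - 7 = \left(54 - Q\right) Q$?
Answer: $\frac{429226}{894937} \approx 0.47962$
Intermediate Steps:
$O{\left(Q \right)} = 7 + Q \left(54 - Q\right)$ ($O{\left(Q \right)} = 7 + \left(54 - Q\right) Q = 7 + Q \left(54 - Q\right)$)
$\frac{2182}{-2462} + \frac{993}{O{\left(24 \right)}} = \frac{2182}{-2462} + \frac{993}{7 - 24^{2} + 54 \cdot 24} = 2182 \left(- \frac{1}{2462}\right) + \frac{993}{7 - 576 + 1296} = - \frac{1091}{1231} + \frac{993}{7 - 576 + 1296} = - \frac{1091}{1231} + \frac{993}{727} = \frac{429226}{894937}$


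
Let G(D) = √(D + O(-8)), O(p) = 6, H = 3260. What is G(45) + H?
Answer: 3260 + √51 ≈ 3267.1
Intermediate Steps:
G(D) = √(6 + D) (G(D) = √(D + 6) = √(6 + D))
G(45) + H = √(6 + 45) + 3260 = √51 + 3260 = 3260 + √51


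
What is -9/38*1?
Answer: -9/38 ≈ -0.23684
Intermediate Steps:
-9/38*1 = -9/38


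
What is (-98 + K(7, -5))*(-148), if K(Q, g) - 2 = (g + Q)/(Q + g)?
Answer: 14060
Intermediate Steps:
K(Q, g) = 3 (K(Q, g) = 2 + (g + Q)/(Q + g) = 2 + (Q + g)/(Q + g) = 2 + 1 = 3)
(-98 + K(7, -5))*(-148) = (-98 + 3)*(-148) = -95*(-148) = 14060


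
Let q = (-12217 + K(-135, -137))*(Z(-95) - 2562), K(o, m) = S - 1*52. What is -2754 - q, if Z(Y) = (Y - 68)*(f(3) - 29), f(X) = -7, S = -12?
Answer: 40598232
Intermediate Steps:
K(o, m) = -64 (K(o, m) = -12 - 1*52 = -12 - 52 = -64)
Z(Y) = 2448 - 36*Y (Z(Y) = (Y - 68)*(-7 - 29) = (-68 + Y)*(-36) = 2448 - 36*Y)
q = -40600986 (q = (-12217 - 64)*((2448 - 36*(-95)) - 2562) = -12281*((2448 + 3420) - 2562) = -12281*(5868 - 2562) = -12281*3306 = -40600986)
-2754 - q = -2754 - 1*(-40600986) = -2754 + 40600986 = 40598232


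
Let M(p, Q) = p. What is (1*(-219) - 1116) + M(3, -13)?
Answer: -1332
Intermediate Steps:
(1*(-219) - 1116) + M(3, -13) = (1*(-219) - 1116) + 3 = (-219 - 1116) + 3 = -1335 + 3 = -1332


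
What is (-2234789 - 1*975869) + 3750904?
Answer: 540246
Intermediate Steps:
(-2234789 - 1*975869) + 3750904 = (-2234789 - 975869) + 3750904 = -3210658 + 3750904 = 540246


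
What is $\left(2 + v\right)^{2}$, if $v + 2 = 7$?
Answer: $49$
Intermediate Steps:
$v = 5$ ($v = -2 + 7 = 5$)
$\left(2 + v\right)^{2} = \left(2 + 5\right)^{2} = 7^{2} = 49$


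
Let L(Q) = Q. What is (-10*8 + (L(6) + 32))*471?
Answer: -19782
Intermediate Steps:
(-10*8 + (L(6) + 32))*471 = (-10*8 + (6 + 32))*471 = (-80 + 38)*471 = -42*471 = -19782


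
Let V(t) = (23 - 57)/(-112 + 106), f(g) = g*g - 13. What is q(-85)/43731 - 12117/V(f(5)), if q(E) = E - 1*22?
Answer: -1589667400/743427 ≈ -2138.3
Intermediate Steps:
f(g) = -13 + g**2 (f(g) = g**2 - 13 = -13 + g**2)
q(E) = -22 + E (q(E) = E - 22 = -22 + E)
V(t) = 17/3 (V(t) = -34/(-6) = -34*(-1/6) = 17/3)
q(-85)/43731 - 12117/V(f(5)) = (-22 - 85)/43731 - 12117/17/3 = -107*1/43731 - 12117*3/17 = -107/43731 - 36351/17 = -1589667400/743427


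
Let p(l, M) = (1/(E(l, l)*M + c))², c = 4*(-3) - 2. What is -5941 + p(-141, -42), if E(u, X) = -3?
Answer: -74523903/12544 ≈ -5941.0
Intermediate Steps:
c = -14 (c = -12 - 2 = -14)
p(l, M) = (-14 - 3*M)⁻² (p(l, M) = (1/(-3*M - 14))² = (1/(-14 - 3*M))² = (-14 - 3*M)⁻²)
-5941 + p(-141, -42) = -5941 + (14 + 3*(-42))⁻² = -5941 + (14 - 126)⁻² = -5941 + (-112)⁻² = -5941 + 1/12544 = -74523903/12544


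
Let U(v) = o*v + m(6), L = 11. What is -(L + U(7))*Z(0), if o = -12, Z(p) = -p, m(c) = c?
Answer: 0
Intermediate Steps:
U(v) = 6 - 12*v (U(v) = -12*v + 6 = 6 - 12*v)
-(L + U(7))*Z(0) = -(11 + (6 - 12*7))*(-1*0) = -(11 + (6 - 84))*0 = -(11 - 78)*0 = -(-67)*0 = -1*0 = 0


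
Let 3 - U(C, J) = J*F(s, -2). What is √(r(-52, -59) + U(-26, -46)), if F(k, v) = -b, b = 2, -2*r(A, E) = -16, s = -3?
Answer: 9*I ≈ 9.0*I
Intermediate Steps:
r(A, E) = 8 (r(A, E) = -½*(-16) = 8)
F(k, v) = -2 (F(k, v) = -1*2 = -2)
U(C, J) = 3 + 2*J (U(C, J) = 3 - J*(-2) = 3 - (-2)*J = 3 + 2*J)
√(r(-52, -59) + U(-26, -46)) = √(8 + (3 + 2*(-46))) = √(8 + (3 - 92)) = √(8 - 89) = √(-81) = 9*I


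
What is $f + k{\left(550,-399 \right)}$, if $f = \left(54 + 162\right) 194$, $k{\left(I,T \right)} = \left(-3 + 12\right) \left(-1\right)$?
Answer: $41895$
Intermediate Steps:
$k{\left(I,T \right)} = -9$ ($k{\left(I,T \right)} = 9 \left(-1\right) = -9$)
$f = 41904$ ($f = 216 \cdot 194 = 41904$)
$f + k{\left(550,-399 \right)} = 41904 - 9 = 41895$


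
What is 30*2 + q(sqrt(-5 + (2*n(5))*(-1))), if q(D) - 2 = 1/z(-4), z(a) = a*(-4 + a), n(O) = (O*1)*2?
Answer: 1985/32 ≈ 62.031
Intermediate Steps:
n(O) = 2*O (n(O) = O*2 = 2*O)
q(D) = 65/32 (q(D) = 2 + 1/(-4*(-4 - 4)) = 2 + 1/(-4*(-8)) = 2 + 1/32 = 65/32)
30*2 + q(sqrt(-5 + (2*n(5))*(-1))) = 30*2 + 65/32 = 60 + 65/32 = 1985/32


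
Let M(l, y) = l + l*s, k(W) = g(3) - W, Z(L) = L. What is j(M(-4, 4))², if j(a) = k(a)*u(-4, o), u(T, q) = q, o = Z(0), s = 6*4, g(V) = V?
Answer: 0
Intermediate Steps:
s = 24
o = 0
k(W) = 3 - W
M(l, y) = 25*l (M(l, y) = l + l*24 = l + 24*l = 25*l)
j(a) = 0 (j(a) = (3 - a)*0 = 0)
j(M(-4, 4))² = 0² = 0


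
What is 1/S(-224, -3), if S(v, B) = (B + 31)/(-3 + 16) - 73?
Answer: -13/921 ≈ -0.014115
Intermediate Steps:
S(v, B) = -918/13 + B/13 (S(v, B) = (31 + B)/13 - 73 = (31 + B)*(1/13) - 73 = (31/13 + B/13) - 73 = -918/13 + B/13)
1/S(-224, -3) = 1/(-918/13 + (1/13)*(-3)) = 1/(-918/13 - 3/13) = 1/(-921/13) = -13/921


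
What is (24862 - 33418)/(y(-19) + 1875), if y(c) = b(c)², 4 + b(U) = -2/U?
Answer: -3088716/682351 ≈ -4.5266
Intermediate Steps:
b(U) = -4 - 2/U
y(c) = (-4 - 2/c)²
(24862 - 33418)/(y(-19) + 1875) = (24862 - 33418)/((4 + 2/(-19))² + 1875) = -8556/((4 + 2*(-1/19))² + 1875) = -8556/((4 - 2/19)² + 1875) = -8556/((74/19)² + 1875) = -8556/(5476/361 + 1875) = -8556/682351/361 = -8556*361/682351 = -3088716/682351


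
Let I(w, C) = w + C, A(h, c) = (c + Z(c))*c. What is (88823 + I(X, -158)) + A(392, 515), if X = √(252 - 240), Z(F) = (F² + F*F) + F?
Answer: 273800865 + 2*√3 ≈ 2.7380e+8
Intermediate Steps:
Z(F) = F + 2*F² (Z(F) = (F² + F²) + F = 2*F² + F = F + 2*F²)
A(h, c) = c*(c + c*(1 + 2*c)) (A(h, c) = (c + c*(1 + 2*c))*c = c*(c + c*(1 + 2*c)))
X = 2*√3 (X = √12 = 2*√3 ≈ 3.4641)
I(w, C) = C + w
(88823 + I(X, -158)) + A(392, 515) = (88823 + (-158 + 2*√3)) + 2*515²*(1 + 515) = (88665 + 2*√3) + 2*265225*516 = (88665 + 2*√3) + 273712200 = 273800865 + 2*√3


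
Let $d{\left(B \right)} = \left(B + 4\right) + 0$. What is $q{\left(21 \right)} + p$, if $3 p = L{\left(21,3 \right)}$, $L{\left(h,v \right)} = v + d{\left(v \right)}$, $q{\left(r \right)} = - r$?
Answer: $- \frac{53}{3} \approx -17.667$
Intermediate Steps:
$d{\left(B \right)} = 4 + B$ ($d{\left(B \right)} = \left(4 + B\right) + 0 = 4 + B$)
$L{\left(h,v \right)} = 4 + 2 v$ ($L{\left(h,v \right)} = v + \left(4 + v\right) = 4 + 2 v$)
$p = \frac{10}{3}$ ($p = \frac{4 + 2 \cdot 3}{3} = \frac{4 + 6}{3} = \frac{1}{3} \cdot 10 = \frac{10}{3} \approx 3.3333$)
$q{\left(21 \right)} + p = \left(-1\right) 21 + \frac{10}{3} = -21 + \frac{10}{3} = - \frac{53}{3}$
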